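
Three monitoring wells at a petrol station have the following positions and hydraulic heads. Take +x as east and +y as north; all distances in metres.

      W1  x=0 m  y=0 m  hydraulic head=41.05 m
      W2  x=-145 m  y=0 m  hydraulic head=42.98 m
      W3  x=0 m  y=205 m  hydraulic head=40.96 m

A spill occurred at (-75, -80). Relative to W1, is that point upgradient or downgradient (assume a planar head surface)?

∂h/∂x = (42.98 − 41.05) / (-145 − 0) = -0.01331
∂h/∂y = (40.96 − 41.05) / (205 − 0) = -0.0004390
Head at (-75, -80) = 41.05 + (-0.01331)·(-75) + (-0.0004390)·(-80) = 42.08 m.
That is higher than the 41.05 m at W1, so the point is upgradient.

upgradient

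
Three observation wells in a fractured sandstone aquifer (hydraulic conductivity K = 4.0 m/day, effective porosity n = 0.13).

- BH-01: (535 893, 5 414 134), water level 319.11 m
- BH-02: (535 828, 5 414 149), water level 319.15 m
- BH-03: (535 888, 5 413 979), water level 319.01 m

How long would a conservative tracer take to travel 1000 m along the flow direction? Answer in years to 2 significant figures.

110 years

Three-point gradient (reference BH-01): Δ to BH-02 = (-65, 15, +0.04), Δ to BH-03 = (-5, -155, -0.10).
∂h/∂x = -0.0004631, ∂h/∂y = +0.0006601 (det = 10150).
|∇h| = √(-0.0004631² + 0.0006601²) = 0.0008063
Seepage velocity v = K·i/n = 4.0 × 0.0008063 / 0.13 = 0.02481 m/day.
t = 1000 / 0.02481 = 4.031e+04 days = 110 years.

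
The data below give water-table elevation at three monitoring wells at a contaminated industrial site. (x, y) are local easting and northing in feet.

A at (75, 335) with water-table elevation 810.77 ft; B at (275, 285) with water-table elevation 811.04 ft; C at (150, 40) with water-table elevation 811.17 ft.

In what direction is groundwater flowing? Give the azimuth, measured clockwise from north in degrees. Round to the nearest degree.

With h = a·x + b·y + c and A as origin, the differences give:
  200·a + (-50)·b = +0.27
  75·a + (-295)·b = +0.40
Eliminate b (×(-295) and ×(-50), subtract): -55250·a = -59.650 → a = ∂h/∂x = +0.001080
Back-substitute: b = ∂h/∂y = -0.001081.
Flow direction (−∇h) has components (-0.001080 E, +0.001081 N).
Azimuth = atan2(E, N) = atan2(-0.001080, +0.001081) = 315.0° ≈ 315°.

315°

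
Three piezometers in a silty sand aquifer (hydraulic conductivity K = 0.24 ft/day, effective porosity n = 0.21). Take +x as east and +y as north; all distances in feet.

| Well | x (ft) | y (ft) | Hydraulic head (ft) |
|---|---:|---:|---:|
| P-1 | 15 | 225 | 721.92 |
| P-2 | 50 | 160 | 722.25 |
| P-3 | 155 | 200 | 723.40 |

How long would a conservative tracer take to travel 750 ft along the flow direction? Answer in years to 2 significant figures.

Three-point gradient (reference P-1): Δ to P-2 = (35, -65, +0.33), Δ to P-3 = (140, -25, +1.48).
∂h/∂x = +0.01069, ∂h/∂y = +0.0006809 (det = 8225).
|∇h| = √(0.01069² + 0.0006809²) = 0.01071
Seepage velocity v = K·i/n = 0.24 × 0.01071 / 0.21 = 0.01224 ft/day.
t = 750 / 0.01224 = 6.127e+04 days = 168 years.

170 years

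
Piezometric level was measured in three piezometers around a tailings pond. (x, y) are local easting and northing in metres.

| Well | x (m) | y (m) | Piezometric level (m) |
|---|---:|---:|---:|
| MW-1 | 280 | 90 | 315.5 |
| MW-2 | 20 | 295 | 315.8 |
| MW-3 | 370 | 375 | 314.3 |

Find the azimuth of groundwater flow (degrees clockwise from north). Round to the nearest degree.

Differences from MW-1: to MW-2 (Δx, Δy, Δh) = (-260, 205, +0.3); to MW-3 = (90, 285, -1.2).
Solve a·Δx + b·Δy = Δh: det = (-260)·285 − 90·205 = -92550.
∂h/∂x = [(+0.3)·285 − (-1.2)·205] / -92550 = -0.003582
∂h/∂y = [(-260)·(-1.2) − 90·(+0.3)] / -92550 = -0.003079
Flow direction (−∇h) has components (+0.003582 E, +0.003079 N).
Azimuth = atan2(E, N) = atan2(+0.003582, +0.003079) = 49.3° ≈ 049°.

049°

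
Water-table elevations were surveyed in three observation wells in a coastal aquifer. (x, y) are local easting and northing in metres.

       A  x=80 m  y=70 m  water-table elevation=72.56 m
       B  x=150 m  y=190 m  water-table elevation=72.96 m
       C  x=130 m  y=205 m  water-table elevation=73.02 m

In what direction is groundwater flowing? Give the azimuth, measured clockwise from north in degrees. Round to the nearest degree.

Differences from A: to B (Δx, Δy, Δh) = (70, 120, +0.40); to C = (50, 135, +0.46).
Solve a·Δx + b·Δy = Δh: det = 70·135 − 50·120 = 3450.
∂h/∂x = [(+0.40)·135 − (+0.46)·120] / 3450 = -0.0003478
∂h/∂y = [70·(+0.46) − 50·(+0.40)] / 3450 = +0.003536
Flow direction (−∇h) has components (+0.0003478 E, -0.003536 N).
Azimuth = atan2(E, N) = atan2(+0.0003478, -0.003536) = 174.4° ≈ 174°.

174°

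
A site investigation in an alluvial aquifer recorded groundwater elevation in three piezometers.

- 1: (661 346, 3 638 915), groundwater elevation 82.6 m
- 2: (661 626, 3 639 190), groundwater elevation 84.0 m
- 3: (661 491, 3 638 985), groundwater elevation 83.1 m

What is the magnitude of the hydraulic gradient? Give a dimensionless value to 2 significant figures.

Taking 1 as reference: 2−1 = (280, 275, +1.4); 3−1 = (145, 70, +0.5).
Determinant of the coordinate differences = 280·70 − 145·275 = -20275.
∂h/∂x = [(+1.4)·70 − (+0.5)·275] / -20275 = +0.001948
∂h/∂y = [280·(+0.5) − 145·(+1.4)] / -20275 = +0.003107
|∇h| = √(0.001948² + 0.003107²) = 0.003667

0.0037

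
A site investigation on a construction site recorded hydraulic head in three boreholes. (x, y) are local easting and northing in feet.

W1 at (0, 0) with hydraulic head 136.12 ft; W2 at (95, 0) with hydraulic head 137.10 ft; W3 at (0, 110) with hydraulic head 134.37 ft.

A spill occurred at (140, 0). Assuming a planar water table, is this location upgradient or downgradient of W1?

∂h/∂x = (137.10 − 136.12) / (95 − 0) = +0.01032
∂h/∂y = (134.37 − 136.12) / (110 − 0) = -0.01591
Head at (140, 0) = 136.12 + (+0.01032)·(140) + (-0.01591)·(0) = 137.56 ft.
That is higher than the 136.12 ft at W1, so the point is upgradient.

upgradient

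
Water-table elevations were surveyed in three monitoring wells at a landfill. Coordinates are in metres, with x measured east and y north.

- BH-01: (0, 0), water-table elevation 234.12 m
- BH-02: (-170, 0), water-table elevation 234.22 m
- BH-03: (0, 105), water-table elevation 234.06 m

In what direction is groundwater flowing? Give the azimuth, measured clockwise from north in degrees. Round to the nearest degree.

046°

∂h/∂x = (234.22 − 234.12) / (-170 − 0) = -0.0005882
∂h/∂y = (234.06 − 234.12) / (105 − 0) = -0.0005714
Flow direction (−∇h) has components (+0.0005882 E, +0.0005714 N).
Azimuth = atan2(E, N) = atan2(+0.0005882, +0.0005714) = 45.8° ≈ 046°.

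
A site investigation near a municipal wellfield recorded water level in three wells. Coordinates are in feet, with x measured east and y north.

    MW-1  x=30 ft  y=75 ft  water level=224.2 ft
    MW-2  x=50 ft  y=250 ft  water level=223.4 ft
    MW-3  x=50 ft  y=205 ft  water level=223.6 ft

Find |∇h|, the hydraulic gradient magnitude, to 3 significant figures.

With h = a·x + b·y + c and MW-1 as origin, the differences give:
  20·a + 175·b = -0.8
  20·a + 130·b = -0.6
Eliminate b (×130 and ×175, subtract): -900·a = 1.00 → a = ∂h/∂x = -0.001111
Back-substitute: b = ∂h/∂y = -0.004444.
|∇h| = √(-0.001111² + -0.004444²) = 0.004581

0.00458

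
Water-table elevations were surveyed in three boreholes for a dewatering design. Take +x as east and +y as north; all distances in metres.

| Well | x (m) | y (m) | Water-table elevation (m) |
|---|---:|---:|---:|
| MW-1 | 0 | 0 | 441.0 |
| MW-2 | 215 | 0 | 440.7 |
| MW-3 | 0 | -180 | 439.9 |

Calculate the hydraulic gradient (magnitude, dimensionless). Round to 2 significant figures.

0.0063

∂h/∂x = (440.7 − 441.0) / (215 − 0) = -0.001395
∂h/∂y = (439.9 − 441.0) / (-180 − 0) = +0.006111
|∇h| = √(-0.001395² + 0.006111²) = 0.006268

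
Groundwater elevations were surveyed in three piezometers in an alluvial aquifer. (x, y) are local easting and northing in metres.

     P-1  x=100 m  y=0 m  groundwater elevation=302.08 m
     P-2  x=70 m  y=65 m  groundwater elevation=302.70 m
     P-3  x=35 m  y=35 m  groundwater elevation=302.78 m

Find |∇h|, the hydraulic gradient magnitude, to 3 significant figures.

0.00965

Differences from P-1: to P-2 (Δx, Δy, Δh) = (-30, 65, +0.62); to P-3 = (-65, 35, +0.70).
Determinant of the coordinate differences = (-30)·35 − (-65)·65 = 3175.
∂h/∂x = [(+0.62)·35 − (+0.70)·65] / 3175 = -0.007496
∂h/∂y = [(-30)·(+0.70) − (-65)·(+0.62)] / 3175 = +0.006079
|∇h| = √(-0.007496² + 0.006079²) = 0.009651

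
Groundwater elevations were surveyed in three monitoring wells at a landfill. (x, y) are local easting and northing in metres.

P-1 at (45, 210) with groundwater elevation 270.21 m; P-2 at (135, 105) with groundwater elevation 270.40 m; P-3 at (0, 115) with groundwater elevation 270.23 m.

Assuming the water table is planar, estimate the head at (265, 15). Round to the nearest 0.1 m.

Taking P-1 as reference: P-2−P-1 = (90, -105, +0.19); P-3−P-1 = (-45, -95, +0.02).
Determinant of the coordinate differences = 90·(-95) − (-45)·(-105) = -13275.
∂h/∂x = [(+0.19)·(-95) − (+0.02)·(-105)] / -13275 = +0.001202
∂h/∂y = [90·(+0.02) − (-45)·(+0.19)] / -13275 = -0.0007797
h(265, 15) = 270.21 + (+0.001202)·(220) + (-0.0007797)·(-195) = 270.21 +0.264 +0.152 = 270.626 m.

270.6 m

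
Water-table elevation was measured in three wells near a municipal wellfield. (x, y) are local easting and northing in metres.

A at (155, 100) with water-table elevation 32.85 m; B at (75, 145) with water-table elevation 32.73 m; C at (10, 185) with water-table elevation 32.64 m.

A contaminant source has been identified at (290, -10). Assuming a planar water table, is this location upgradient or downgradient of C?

upgradient

With h = a·x + b·y + c and A as origin, the differences give:
  (-80)·a + 45·b = -0.12
  (-145)·a + 85·b = -0.21
Eliminate b (×85 and ×45, subtract): -275·a = -0.750 → a = ∂h/∂x = +0.002727
Back-substitute: b = ∂h/∂y = +0.002182.
Head at (290, -10) = 32.85 + (+0.002727)·(135) + (+0.002182)·(-110) = 32.98 m.
That is higher than the 32.64 m at C, so the point is upgradient.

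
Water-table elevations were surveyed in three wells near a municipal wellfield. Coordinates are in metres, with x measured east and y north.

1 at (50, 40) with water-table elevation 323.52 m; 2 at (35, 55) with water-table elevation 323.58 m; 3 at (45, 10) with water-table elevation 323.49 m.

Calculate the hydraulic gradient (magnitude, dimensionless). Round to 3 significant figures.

Differences from 1: to 2 (Δx, Δy, Δh) = (-15, 15, +0.06); to 3 = (-5, -30, -0.03).
Solve a·Δx + b·Δy = Δh: det = (-15)·(-30) − (-5)·15 = 525.
∂h/∂x = [(+0.06)·(-30) − (-0.03)·15] / 525 = -0.002571
∂h/∂y = [(-15)·(-0.03) − (-5)·(+0.06)] / 525 = +0.001429
|∇h| = √(-0.002571² + 0.001429²) = 0.002941

0.00294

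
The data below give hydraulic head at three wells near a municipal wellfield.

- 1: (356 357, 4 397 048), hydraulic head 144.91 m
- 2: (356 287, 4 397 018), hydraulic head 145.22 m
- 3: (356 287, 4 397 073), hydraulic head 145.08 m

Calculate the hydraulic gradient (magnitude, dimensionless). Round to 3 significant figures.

0.00420

Differences from 1: to 2 (Δx, Δy, Δh) = (-70, -30, +0.31); to 3 = (-70, 25, +0.17).
Solve a·Δx + b·Δy = Δh: det = (-70)·25 − (-70)·(-30) = -3850.
∂h/∂x = [(+0.31)·25 − (+0.17)·(-30)] / -3850 = -0.003338
∂h/∂y = [(-70)·(+0.17) − (-70)·(+0.31)] / -3850 = -0.002545
|∇h| = √(-0.003338² + -0.002545²) = 0.004198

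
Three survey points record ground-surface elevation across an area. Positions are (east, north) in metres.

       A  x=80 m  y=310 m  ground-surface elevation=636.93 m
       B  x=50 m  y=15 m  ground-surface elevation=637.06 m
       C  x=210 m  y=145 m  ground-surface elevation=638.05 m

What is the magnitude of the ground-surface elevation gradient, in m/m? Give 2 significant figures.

0.0072 m/m

Taking A as reference: B−A = (-30, -295, +0.13); C−A = (130, -165, +1.12).
Determinant of the coordinate differences = (-30)·(-165) − 130·(-295) = 43300.
∂z/∂x = [(+0.13)·(-165) − (+1.12)·(-295)] / 43300 = +0.007135
∂z/∂y = [(-30)·(+1.12) − 130·(+0.13)] / 43300 = -0.001166
|∇f| = √(0.007135² + -0.001166²) = 0.00723 m/m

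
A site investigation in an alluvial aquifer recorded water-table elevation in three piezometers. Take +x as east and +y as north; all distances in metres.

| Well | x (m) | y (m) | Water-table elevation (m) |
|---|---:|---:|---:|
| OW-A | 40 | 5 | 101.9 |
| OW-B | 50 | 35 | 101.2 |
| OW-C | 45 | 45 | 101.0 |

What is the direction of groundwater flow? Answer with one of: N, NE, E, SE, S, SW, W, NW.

N

Three-point gradient (reference OW-A): Δ to OW-B = (10, 30, -0.7), Δ to OW-C = (5, 40, -0.9).
∂h/∂x = -0.004000, ∂h/∂y = -0.02200 (det = 250).
Flow = −∇h = (+0.004000 east, +0.02200 north), which points north.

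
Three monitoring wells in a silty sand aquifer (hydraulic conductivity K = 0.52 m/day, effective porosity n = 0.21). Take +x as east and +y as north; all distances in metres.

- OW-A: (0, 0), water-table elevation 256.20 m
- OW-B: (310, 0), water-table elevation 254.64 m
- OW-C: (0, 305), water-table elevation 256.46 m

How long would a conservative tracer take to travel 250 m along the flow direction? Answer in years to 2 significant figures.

54 years

∂h/∂x = (254.64 − 256.20) / (310 − 0) = -0.005032
∂h/∂y = (256.46 − 256.20) / (305 − 0) = +0.0008525
|∇h| = √(-0.005032² + 0.0008525²) = 0.005104
Seepage velocity v = K·i/n = 0.52 × 0.005104 / 0.21 = 0.01264 m/day.
t = 250 / 0.01264 = 1.978e+04 days = 54.2 years.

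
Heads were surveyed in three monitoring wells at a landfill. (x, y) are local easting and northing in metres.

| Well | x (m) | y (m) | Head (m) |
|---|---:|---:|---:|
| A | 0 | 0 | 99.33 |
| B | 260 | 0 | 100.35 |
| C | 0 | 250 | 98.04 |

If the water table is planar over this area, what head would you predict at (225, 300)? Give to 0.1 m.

98.7 m

∂h/∂x = (100.35 − 99.33) / (260 − 0) = +0.003923
∂h/∂y = (98.04 − 99.33) / (250 − 0) = -0.005160
h(225, 300) = 99.33 + (+0.003923)·(225) + (-0.005160)·(300) = 99.33 +0.883 -1.548 = 98.665 m.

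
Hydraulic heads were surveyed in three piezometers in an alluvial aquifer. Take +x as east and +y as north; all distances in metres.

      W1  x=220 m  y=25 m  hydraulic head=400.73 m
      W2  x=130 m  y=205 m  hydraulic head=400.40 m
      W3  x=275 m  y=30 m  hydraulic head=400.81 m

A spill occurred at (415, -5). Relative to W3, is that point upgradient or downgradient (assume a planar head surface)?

Differences from W1: to W2 (Δx, Δy, Δh) = (-90, 180, -0.33); to W3 = (55, 5, +0.08).
Solve a·Δx + b·Δy = Δh: det = (-90)·5 − 55·180 = -10350.
∂h/∂x = [(-0.33)·5 − (+0.08)·180] / -10350 = +0.001551
∂h/∂y = [(-90)·(+0.08) − 55·(-0.33)] / -10350 = -0.001058
Head at (415, -5) = 400.73 + (+0.001551)·(195) + (-0.001058)·(-30) = 401.06 m.
That is higher than the 400.81 m at W3, so the point is upgradient.

upgradient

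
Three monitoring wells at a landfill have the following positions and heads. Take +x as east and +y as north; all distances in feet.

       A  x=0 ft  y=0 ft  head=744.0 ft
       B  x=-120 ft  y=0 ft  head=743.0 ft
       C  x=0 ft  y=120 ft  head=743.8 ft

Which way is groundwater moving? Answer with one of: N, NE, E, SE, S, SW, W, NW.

W

∂h/∂x = (743.0 − 744.0) / (-120 − 0) = +0.008333
∂h/∂y = (743.8 − 744.0) / (120 − 0) = -0.001667
Flow = −∇h = (-0.008333 east, +0.001667 north), which points west.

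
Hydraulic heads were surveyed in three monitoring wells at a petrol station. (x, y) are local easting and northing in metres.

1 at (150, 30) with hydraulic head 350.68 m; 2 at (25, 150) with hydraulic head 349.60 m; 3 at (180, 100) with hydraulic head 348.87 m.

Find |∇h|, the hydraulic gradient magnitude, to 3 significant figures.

0.0239

Differences from 1: to 2 (Δx, Δy, Δh) = (-125, 120, -1.08); to 3 = (30, 70, -1.81).
Determinant of the coordinate differences = (-125)·70 − 30·120 = -12350.
∂h/∂x = [(-1.08)·70 − (-1.81)·120] / -12350 = -0.01147
∂h/∂y = [(-125)·(-1.81) − 30·(-1.08)] / -12350 = -0.02094
|∇h| = √(-0.01147² + -0.02094²) = 0.02388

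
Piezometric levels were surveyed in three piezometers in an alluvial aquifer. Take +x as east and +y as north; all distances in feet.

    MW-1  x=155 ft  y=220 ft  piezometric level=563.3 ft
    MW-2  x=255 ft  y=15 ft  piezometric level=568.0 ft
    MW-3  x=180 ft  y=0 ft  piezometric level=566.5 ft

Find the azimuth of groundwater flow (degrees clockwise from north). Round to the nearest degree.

298°

Three-point gradient (reference MW-1): Δ to MW-2 = (100, -205, +4.7), Δ to MW-3 = (25, -220, +3.2).
∂h/∂x = +0.02240, ∂h/∂y = -0.01200 (det = -16875).
Flow direction (−∇h) has components (-0.02240 E, +0.01200 N).
Azimuth = atan2(E, N) = atan2(-0.02240, +0.01200) = 298.2° ≈ 298°.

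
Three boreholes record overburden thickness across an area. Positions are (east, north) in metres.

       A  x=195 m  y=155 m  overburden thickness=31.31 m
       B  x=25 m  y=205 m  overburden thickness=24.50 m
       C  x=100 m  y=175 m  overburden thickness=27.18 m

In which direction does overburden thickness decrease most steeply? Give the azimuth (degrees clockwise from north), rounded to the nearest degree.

232°

Three-point gradient (reference A): Δ to B = (-170, 50, -6.81), Δ to C = (-95, 20, -4.13).
∂d/∂x = +0.05207, ∂d/∂y = +0.04085 (det = 1350).
Steepest decrease is along −∇f: components (-0.05207 E, -0.04085 N).
Azimuth = atan2(-0.05207, -0.04085) = 231.9° ≈ 232°.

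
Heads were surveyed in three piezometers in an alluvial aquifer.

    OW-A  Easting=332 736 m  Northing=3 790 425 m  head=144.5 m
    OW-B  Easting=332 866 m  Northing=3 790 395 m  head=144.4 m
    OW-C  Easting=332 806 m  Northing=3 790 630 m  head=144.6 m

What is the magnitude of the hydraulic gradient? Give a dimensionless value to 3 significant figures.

Differences from OW-A: to OW-B (Δx, Δy, Δh) = (130, -30, -0.1); to OW-C = (70, 205, +0.1).
Determinant of the coordinate differences = 130·205 − 70·(-30) = 28750.
∂h/∂x = [(-0.1)·205 − (+0.1)·(-30)] / 28750 = -0.0006087
∂h/∂y = [130·(+0.1) − 70·(-0.1)] / 28750 = +0.0006957
|∇h| = √(-0.0006087² + 0.0006957²) = 0.0009244

0.000924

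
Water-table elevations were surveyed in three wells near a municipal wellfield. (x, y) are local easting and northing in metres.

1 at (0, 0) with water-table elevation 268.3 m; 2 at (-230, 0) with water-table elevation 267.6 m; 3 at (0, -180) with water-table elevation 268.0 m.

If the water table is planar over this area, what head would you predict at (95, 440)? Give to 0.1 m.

269.3 m

∂h/∂x = (267.6 − 268.3) / (-230 − 0) = +0.003043
∂h/∂y = (268.0 − 268.3) / (-180 − 0) = +0.001667
h(95, 440) = 268.3 + (+0.003043)·(95) + (+0.001667)·(440) = 268.3 +0.289 +0.733 = 269.322 m.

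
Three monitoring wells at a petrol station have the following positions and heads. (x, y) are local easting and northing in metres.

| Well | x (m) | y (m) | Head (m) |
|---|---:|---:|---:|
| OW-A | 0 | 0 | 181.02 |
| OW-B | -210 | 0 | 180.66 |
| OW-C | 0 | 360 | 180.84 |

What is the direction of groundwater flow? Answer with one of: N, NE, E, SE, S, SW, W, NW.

W

∂h/∂x = (180.66 − 181.02) / (-210 − 0) = +0.001714
∂h/∂y = (180.84 − 181.02) / (360 − 0) = -0.0005000
Flow = −∇h = (-0.001714 east, +0.0005000 north), which points west.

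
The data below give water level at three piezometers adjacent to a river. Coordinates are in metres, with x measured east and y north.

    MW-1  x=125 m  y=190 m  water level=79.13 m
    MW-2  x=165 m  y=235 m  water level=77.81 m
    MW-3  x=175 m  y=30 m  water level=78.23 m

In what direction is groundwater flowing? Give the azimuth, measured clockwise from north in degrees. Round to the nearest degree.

083°

With h = a·x + b·y + c and MW-1 as origin, the differences give:
  40·a + 45·b = -1.32
  50·a + (-160)·b = -0.90
Eliminate b (×(-160) and ×45, subtract): -8650·a = 251.700 → a = ∂h/∂x = -0.02910
Back-substitute: b = ∂h/∂y = -0.003468.
Flow direction (−∇h) has components (+0.02910 E, +0.003468 N).
Azimuth = atan2(E, N) = atan2(+0.02910, +0.003468) = 83.2° ≈ 083°.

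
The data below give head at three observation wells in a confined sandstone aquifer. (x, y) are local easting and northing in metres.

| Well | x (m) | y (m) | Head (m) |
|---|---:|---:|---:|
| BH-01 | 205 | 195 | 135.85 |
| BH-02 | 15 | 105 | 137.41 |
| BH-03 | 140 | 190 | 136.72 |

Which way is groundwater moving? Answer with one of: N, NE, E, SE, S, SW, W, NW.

SE

With h = a·x + b·y + c and BH-01 as origin, the differences give:
  (-190)·a + (-90)·b = +1.56
  (-65)·a + (-5)·b = +0.87
Eliminate b (×(-5) and ×(-90), subtract): -4900·a = 70.500 → a = ∂h/∂x = -0.01439
Back-substitute: b = ∂h/∂y = +0.01304.
Flow = −∇h = (+0.01439 east, -0.01304 north), which points southeast.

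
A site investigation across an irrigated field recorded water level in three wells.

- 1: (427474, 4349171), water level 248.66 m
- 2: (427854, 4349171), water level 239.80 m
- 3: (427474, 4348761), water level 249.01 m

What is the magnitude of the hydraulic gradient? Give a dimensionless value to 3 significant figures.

0.0233

∂h/∂x = (239.80 − 248.66) / (427854 − 427474) = -0.02332
∂h/∂y = (249.01 − 248.66) / (4348761 − 4349171) = -0.0008537
|∇h| = √(-0.02332² + -0.0008537²) = 0.02334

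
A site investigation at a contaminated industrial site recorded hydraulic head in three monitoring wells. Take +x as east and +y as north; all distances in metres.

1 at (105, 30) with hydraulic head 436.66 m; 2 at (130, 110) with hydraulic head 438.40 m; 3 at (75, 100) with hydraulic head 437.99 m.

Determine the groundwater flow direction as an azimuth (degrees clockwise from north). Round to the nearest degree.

190°

Taking 1 as reference: 2−1 = (25, 80, +1.74); 3−1 = (-30, 70, +1.33).
Solve a·Δx + b·Δy = Δh: det = 25·70 − (-30)·80 = 4150.
∂h/∂x = [(+1.74)·70 − (+1.33)·80] / 4150 = +0.003711
∂h/∂y = [25·(+1.33) − (-30)·(+1.74)] / 4150 = +0.02059
Flow direction (−∇h) has components (-0.003711 E, -0.02059 N).
Azimuth = atan2(E, N) = atan2(-0.003711, -0.02059) = 190.2° ≈ 190°.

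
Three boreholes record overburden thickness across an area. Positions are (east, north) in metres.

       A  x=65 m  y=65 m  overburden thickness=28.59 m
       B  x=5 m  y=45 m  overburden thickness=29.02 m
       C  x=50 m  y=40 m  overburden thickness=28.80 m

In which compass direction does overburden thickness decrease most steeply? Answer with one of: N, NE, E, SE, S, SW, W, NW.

NE

With d = a·x + b·y + c and A as origin, the differences give:
  (-60)·a + (-20)·b = +0.43
  (-15)·a + (-25)·b = +0.21
Eliminate b (×(-25) and ×(-20), subtract): 1200·a = -6.550 → a = ∂d/∂x = -0.005458
Back-substitute: b = ∂d/∂y = -0.005125.
Steepest decrease is along −∇f = (+0.005458 E, +0.005125 N) → northeast.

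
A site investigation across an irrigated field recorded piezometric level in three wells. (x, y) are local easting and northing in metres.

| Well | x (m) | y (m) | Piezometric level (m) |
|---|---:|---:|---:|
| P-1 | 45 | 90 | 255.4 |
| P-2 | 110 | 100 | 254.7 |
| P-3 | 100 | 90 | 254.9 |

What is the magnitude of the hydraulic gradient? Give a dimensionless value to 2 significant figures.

With h = a·x + b·y + c and P-1 as origin, the differences give:
  65·a + 10·b = -0.7
  55·a + 0·b = -0.5
Eliminate b (×0 and ×10, subtract): -550·a = 5.00 → a = ∂h/∂x = -0.009091
Back-substitute: b = ∂h/∂y = -0.01091.
|∇h| = √(-0.009091² + -0.01091²) = 0.0142

0.014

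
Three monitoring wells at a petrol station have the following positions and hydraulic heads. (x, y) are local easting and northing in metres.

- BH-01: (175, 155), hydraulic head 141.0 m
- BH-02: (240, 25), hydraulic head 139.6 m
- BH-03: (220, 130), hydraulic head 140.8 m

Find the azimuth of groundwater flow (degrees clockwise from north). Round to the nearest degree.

Differences from BH-01: to BH-02 (Δx, Δy, Δh) = (65, -130, -1.4); to BH-03 = (45, -25, -0.2).
Solve a·Δx + b·Δy = Δh: det = 65·(-25) − 45·(-130) = 4225.
∂h/∂x = [(-1.4)·(-25) − (-0.2)·(-130)] / 4225 = +0.002130
∂h/∂y = [65·(-0.2) − 45·(-1.4)] / 4225 = +0.01183
Flow direction (−∇h) has components (-0.002130 E, -0.01183 N).
Azimuth = atan2(E, N) = atan2(-0.002130, -0.01183) = 190.2° ≈ 190°.

190°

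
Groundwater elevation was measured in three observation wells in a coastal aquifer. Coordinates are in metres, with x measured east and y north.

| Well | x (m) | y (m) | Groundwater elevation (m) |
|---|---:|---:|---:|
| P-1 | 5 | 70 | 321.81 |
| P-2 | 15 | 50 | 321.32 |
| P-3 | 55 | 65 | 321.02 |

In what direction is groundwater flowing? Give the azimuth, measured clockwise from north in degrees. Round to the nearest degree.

141°

Taking P-1 as reference: P-2−P-1 = (10, -20, -0.49); P-3−P-1 = (50, -5, -0.79).
Determinant of the coordinate differences = 10·(-5) − 50·(-20) = 950.
∂h/∂x = [(-0.49)·(-5) − (-0.79)·(-20)] / 950 = -0.01405
∂h/∂y = [10·(-0.79) − 50·(-0.49)] / 950 = +0.01747
Flow direction (−∇h) has components (+0.01405 E, -0.01747 N).
Azimuth = atan2(E, N) = atan2(+0.01405, -0.01747) = 141.2° ≈ 141°.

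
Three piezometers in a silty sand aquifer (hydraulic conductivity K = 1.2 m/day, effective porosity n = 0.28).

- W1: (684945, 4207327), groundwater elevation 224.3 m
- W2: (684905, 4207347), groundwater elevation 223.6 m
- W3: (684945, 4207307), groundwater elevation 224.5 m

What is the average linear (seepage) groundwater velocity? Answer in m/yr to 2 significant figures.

25 m/yr

Three-point gradient (reference W1): Δ to W2 = (-40, 20, -0.7), Δ to W3 = (0, -20, +0.2).
∂h/∂x = +0.01250, ∂h/∂y = -0.010000 (det = 800).
|∇h| = √(0.01250² + -0.010000²) = 0.01601
Seepage velocity v = K·i/n = 1.2 × 0.01601 / 0.28 = 0.06861 m/day = 25.06 m/yr.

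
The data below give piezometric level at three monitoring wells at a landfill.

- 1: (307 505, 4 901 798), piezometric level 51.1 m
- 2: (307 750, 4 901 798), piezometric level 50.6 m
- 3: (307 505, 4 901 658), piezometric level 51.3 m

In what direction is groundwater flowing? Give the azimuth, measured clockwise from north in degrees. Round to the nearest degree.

055°

∂h/∂x = (50.6 − 51.1) / (307750 − 307505) = -0.002041
∂h/∂y = (51.3 − 51.1) / (4901658 − 4901798) = -0.001429
Flow direction (−∇h) has components (+0.002041 E, +0.001429 N).
Azimuth = atan2(E, N) = atan2(+0.002041, +0.001429) = 55.0° ≈ 055°.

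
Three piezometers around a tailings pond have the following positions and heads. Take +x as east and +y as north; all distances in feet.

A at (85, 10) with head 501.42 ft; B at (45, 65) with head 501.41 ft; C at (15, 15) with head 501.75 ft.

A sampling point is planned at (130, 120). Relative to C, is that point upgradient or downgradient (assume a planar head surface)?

downgradient

With h = a·x + b·y + c and A as origin, the differences give:
  (-40)·a + 55·b = -0.01
  (-70)·a + 5·b = +0.33
Eliminate b (×5 and ×55, subtract): 3650·a = -18.200 → a = ∂h/∂x = -0.004986
Back-substitute: b = ∂h/∂y = -0.003808.
Head at (130, 120) = 501.42 + (-0.004986)·(45) + (-0.003808)·(110) = 500.78 ft.
That is lower than the 501.75 ft at C, so the point is downgradient.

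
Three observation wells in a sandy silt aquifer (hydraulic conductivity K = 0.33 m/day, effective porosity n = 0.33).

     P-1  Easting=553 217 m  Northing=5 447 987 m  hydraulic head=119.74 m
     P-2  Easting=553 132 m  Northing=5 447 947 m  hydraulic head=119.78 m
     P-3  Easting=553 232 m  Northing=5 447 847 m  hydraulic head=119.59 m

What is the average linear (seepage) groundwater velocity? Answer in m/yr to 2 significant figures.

0.49 m/yr

Taking P-1 as reference: P-2−P-1 = (-85, -40, +0.04); P-3−P-1 = (15, -140, -0.15).
Determinant of the coordinate differences = (-85)·(-140) − 15·(-40) = 12500.
∂h/∂x = [(+0.04)·(-140) − (-0.15)·(-40)] / 12500 = -0.0009280
∂h/∂y = [(-85)·(-0.15) − 15·(+0.04)] / 12500 = +0.0009720
|∇h| = √(-0.0009280² + 0.0009720²) = 0.001344
Seepage velocity v = K·i/n = 0.33 × 0.001344 / 0.33 = 0.001344 m/day = 0.4909 m/yr.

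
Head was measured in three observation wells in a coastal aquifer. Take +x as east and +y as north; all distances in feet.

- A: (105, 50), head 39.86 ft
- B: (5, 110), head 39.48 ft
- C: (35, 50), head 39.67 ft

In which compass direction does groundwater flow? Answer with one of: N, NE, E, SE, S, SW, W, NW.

NW

Three-point gradient (reference A): Δ to B = (-100, 60, -0.38), Δ to C = (-70, 0, -0.19).
∂h/∂x = +0.002714, ∂h/∂y = -0.001810 (det = 4200).
Flow = −∇h = (-0.002714 east, +0.001810 north), which points northwest.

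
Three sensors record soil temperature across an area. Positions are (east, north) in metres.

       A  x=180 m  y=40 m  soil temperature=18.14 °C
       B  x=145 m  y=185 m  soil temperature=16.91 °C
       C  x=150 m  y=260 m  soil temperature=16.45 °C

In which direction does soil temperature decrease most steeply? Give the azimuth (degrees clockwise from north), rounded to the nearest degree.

311°

Taking A as reference: B−A = (-35, 145, -1.23); C−A = (-30, 220, -1.69).
Determinant of the coordinate differences = (-35)·220 − (-30)·145 = -3350.
∂T/∂x = [(-1.23)·220 − (-1.69)·145] / -3350 = +0.007627
∂T/∂y = [(-35)·(-1.69) − (-30)·(-1.23)] / -3350 = -0.006642
Steepest decrease is along −∇f: components (-0.007627 E, +0.006642 N).
Azimuth = atan2(-0.007627, +0.006642) = 311.1° ≈ 311°.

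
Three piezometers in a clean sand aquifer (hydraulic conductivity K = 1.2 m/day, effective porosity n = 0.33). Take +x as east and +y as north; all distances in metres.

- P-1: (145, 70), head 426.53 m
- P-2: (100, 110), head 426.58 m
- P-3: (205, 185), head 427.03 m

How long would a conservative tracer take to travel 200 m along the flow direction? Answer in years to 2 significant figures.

Taking P-1 as reference: P-2−P-1 = (-45, 40, +0.05); P-3−P-1 = (60, 115, +0.50).
Determinant of the coordinate differences = (-45)·115 − 60·40 = -7575.
∂h/∂x = [(+0.05)·115 − (+0.50)·40] / -7575 = +0.001881
∂h/∂y = [(-45)·(+0.50) − 60·(+0.05)] / -7575 = +0.003366
|∇h| = √(0.001881² + 0.003366²) = 0.003856
Seepage velocity v = K·i/n = 1.2 × 0.003856 / 0.33 = 0.01402 m/day.
t = 200 / 0.01402 = 1.427e+04 days = 39.1 years.

39 years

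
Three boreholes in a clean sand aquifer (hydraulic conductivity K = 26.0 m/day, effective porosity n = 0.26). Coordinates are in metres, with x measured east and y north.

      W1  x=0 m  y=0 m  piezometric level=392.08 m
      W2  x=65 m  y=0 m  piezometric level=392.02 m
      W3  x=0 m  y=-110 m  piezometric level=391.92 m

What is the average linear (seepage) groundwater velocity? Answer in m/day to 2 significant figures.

0.17 m/day

∂h/∂x = (392.02 − 392.08) / (65 − 0) = -0.0009231
∂h/∂y = (391.92 − 392.08) / (-110 − 0) = +0.001455
|∇h| = √(-0.0009231² + 0.001455²) = 0.001723
Seepage velocity v = K·i/n = 26.0 × 0.001723 / 0.26 = 0.1723 m/day.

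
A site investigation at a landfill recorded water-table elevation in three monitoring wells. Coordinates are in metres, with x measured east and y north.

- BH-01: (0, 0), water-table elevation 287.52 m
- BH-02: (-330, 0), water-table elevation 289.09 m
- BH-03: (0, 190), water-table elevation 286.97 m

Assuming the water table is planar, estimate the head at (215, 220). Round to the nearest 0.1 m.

285.9 m

∂h/∂x = (289.09 − 287.52) / (-330 − 0) = -0.004758
∂h/∂y = (286.97 − 287.52) / (190 − 0) = -0.002895
h(215, 220) = 287.52 + (-0.004758)·(215) + (-0.002895)·(220) = 287.52 -1.023 -0.637 = 285.860 m.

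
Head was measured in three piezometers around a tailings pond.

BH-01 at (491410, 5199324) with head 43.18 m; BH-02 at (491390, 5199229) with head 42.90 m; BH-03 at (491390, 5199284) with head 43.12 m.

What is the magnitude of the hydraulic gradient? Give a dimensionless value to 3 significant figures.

0.00640

With h = a·x + b·y + c and BH-01 as origin, the differences give:
  (-20)·a + (-95)·b = -0.28
  (-20)·a + (-40)·b = -0.06
Eliminate b (×(-40) and ×(-95), subtract): -1100·a = 5.500 → a = ∂h/∂x = -0.005000
Back-substitute: b = ∂h/∂y = +0.004000.
|∇h| = √(-0.005000² + 0.004000²) = 0.006403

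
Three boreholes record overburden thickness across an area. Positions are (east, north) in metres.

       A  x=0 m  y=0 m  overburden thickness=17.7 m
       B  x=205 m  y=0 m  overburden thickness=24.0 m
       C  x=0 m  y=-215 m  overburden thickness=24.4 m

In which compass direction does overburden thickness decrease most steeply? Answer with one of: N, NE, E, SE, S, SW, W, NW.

∂d/∂x = (24.0 − 17.7) / (205 − 0) = +0.03073
∂d/∂y = (24.4 − 17.7) / (-215 − 0) = -0.03116
Steepest decrease is along −∇f = (-0.03073 E, +0.03116 N) → northwest.

NW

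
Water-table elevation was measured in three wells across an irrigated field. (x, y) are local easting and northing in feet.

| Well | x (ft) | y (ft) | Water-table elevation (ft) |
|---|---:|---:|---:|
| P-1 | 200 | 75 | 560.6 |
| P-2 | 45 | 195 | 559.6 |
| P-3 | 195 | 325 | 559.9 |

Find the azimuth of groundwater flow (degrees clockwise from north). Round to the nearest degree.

302°

Differences from P-1: to P-2 (Δx, Δy, Δh) = (-155, 120, -1.0); to P-3 = (-5, 250, -0.7).
Solve a·Δx + b·Δy = Δh: det = (-155)·250 − (-5)·120 = -38150.
∂h/∂x = [(-1.0)·250 − (-0.7)·120] / -38150 = +0.004351
∂h/∂y = [(-155)·(-0.7) − (-5)·(-1.0)] / -38150 = -0.002713
Flow direction (−∇h) has components (-0.004351 E, +0.002713 N).
Azimuth = atan2(E, N) = atan2(-0.004351, +0.002713) = 301.9° ≈ 302°.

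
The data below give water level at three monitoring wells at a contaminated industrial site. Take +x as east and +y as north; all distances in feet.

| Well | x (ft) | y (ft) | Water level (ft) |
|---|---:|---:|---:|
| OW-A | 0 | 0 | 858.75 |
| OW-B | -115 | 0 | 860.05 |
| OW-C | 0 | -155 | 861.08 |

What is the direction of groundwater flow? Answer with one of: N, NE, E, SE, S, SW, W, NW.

NE

∂h/∂x = (860.05 − 858.75) / (-115 − 0) = -0.01130
∂h/∂y = (861.08 − 858.75) / (-155 − 0) = -0.01503
Flow = −∇h = (+0.01130 east, +0.01503 north), which points northeast.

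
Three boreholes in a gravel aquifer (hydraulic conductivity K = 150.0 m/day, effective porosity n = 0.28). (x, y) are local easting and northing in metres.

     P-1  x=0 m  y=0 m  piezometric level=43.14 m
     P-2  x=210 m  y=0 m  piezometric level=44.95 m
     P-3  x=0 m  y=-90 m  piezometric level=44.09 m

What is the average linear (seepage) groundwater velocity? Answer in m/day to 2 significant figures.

7.3 m/day

∂h/∂x = (44.95 − 43.14) / (210 − 0) = +0.008619
∂h/∂y = (44.09 − 43.14) / (-90 − 0) = -0.01056
|∇h| = √(0.008619² + -0.01056²) = 0.01363
Seepage velocity v = K·i/n = 150.0 × 0.01363 / 0.28 = 7.302 m/day.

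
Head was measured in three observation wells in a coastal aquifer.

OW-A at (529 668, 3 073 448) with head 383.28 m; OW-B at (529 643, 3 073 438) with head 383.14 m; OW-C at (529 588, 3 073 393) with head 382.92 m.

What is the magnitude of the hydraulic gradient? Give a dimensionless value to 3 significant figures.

Taking OW-A as reference: OW-B−OW-A = (-25, -10, -0.14); OW-C−OW-A = (-80, -55, -0.36).
Solve a·Δx + b·Δy = Δh: det = (-25)·(-55) − (-80)·(-10) = 575.
∂h/∂x = [(-0.14)·(-55) − (-0.36)·(-10)] / 575 = +0.007130
∂h/∂y = [(-25)·(-0.36) − (-80)·(-0.14)] / 575 = -0.003826
|∇h| = √(0.007130² + -0.003826²) = 0.008092

0.00809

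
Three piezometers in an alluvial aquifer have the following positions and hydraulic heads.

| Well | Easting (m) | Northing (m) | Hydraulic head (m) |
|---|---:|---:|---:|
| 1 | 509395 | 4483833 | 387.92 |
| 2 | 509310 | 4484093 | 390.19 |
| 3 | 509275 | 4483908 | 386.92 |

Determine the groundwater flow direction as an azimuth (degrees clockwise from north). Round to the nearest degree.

With h = a·x + b·y + c and 1 as origin, the differences give:
  (-85)·a + 260·b = +2.27
  (-120)·a + 75·b = -1.00
Eliminate b (×75 and ×260, subtract): 24825·a = 430.250 → a = ∂h/∂x = +0.01733
Back-substitute: b = ∂h/∂y = +0.01440.
Flow direction (−∇h) has components (-0.01733 E, -0.01440 N).
Azimuth = atan2(E, N) = atan2(-0.01733, -0.01440) = 230.3° ≈ 230°.

230°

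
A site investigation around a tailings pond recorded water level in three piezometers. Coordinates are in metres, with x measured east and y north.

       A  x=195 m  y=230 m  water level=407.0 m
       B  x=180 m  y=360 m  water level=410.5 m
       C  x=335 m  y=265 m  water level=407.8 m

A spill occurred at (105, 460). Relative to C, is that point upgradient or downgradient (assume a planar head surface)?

upgradient

With h = a·x + b·y + c and A as origin, the differences give:
  (-15)·a + 130·b = +3.5
  140·a + 35·b = +0.8
Eliminate b (×35 and ×130, subtract): -18725·a = 18.50 → a = ∂h/∂x = -0.0009880
Back-substitute: b = ∂h/∂y = +0.02681.
Head at (105, 460) = 407.0 + (-0.0009880)·(-90) + (+0.02681)·(230) = 413.26 m.
That is higher than the 407.8 m at C, so the point is upgradient.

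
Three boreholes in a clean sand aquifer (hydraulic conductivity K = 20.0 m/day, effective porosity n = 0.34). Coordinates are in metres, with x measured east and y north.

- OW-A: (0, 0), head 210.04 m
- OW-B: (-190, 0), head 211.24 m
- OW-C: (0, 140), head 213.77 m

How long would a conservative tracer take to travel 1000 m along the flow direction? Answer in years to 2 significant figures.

∂h/∂x = (211.24 − 210.04) / (-190 − 0) = -0.006316
∂h/∂y = (213.77 − 210.04) / (140 − 0) = +0.02664
|∇h| = √(-0.006316² + 0.02664²) = 0.02738
Seepage velocity v = K·i/n = 20.0 × 0.02738 / 0.34 = 1.611 m/day.
t = 1000 / 1.611 = 620.7 days = 1.7 years.

1.7 years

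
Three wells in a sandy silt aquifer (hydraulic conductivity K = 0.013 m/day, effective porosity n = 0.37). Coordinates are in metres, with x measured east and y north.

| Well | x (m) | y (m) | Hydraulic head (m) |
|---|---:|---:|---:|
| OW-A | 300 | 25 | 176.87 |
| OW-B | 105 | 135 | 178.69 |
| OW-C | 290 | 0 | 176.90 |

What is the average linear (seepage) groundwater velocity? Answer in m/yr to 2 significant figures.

Differences from OW-A: to OW-B (Δx, Δy, Δh) = (-195, 110, +1.82); to OW-C = (-10, -25, +0.03).
Determinant of the coordinate differences = (-195)·(-25) − (-10)·110 = 5975.
∂h/∂x = [(+1.82)·(-25) − (+0.03)·110] / 5975 = -0.008167
∂h/∂y = [(-195)·(+0.03) − (-10)·(+1.82)] / 5975 = +0.002067
|∇h| = √(-0.008167² + 0.002067²) = 0.008425
Seepage velocity v = K·i/n = 0.013 × 0.008425 / 0.37 = 0.000296 m/day = 0.1081 m/yr.

0.11 m/yr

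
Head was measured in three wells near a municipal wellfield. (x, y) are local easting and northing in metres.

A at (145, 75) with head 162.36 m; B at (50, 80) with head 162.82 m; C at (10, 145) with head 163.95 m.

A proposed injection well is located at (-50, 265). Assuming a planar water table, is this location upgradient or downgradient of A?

Taking A as reference: B−A = (-95, 5, +0.46); C−A = (-135, 70, +1.59).
Determinant of the coordinate differences = (-95)·70 − (-135)·5 = -5975.
∂h/∂x = [(+0.46)·70 − (+1.59)·5] / -5975 = -0.004059
∂h/∂y = [(-95)·(+1.59) − (-135)·(+0.46)] / -5975 = +0.01489
Head at (-50, 265) = 162.36 + (-0.004059)·(-195) + (+0.01489)·(190) = 165.98 m.
That is higher than the 162.36 m at A, so the point is upgradient.

upgradient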